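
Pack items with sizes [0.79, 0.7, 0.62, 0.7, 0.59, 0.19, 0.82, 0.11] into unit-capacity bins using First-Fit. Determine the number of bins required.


Place items sequentially using First-Fit:
  Item 0.79 -> new Bin 1
  Item 0.7 -> new Bin 2
  Item 0.62 -> new Bin 3
  Item 0.7 -> new Bin 4
  Item 0.59 -> new Bin 5
  Item 0.19 -> Bin 1 (now 0.98)
  Item 0.82 -> new Bin 6
  Item 0.11 -> Bin 2 (now 0.81)
Total bins used = 6

6


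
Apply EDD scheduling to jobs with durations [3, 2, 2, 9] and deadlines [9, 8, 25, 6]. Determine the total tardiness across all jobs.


Sort by due date (EDD order): [(9, 6), (2, 8), (3, 9), (2, 25)]
Compute completion times and tardiness:
  Job 1: p=9, d=6, C=9, tardiness=max(0,9-6)=3
  Job 2: p=2, d=8, C=11, tardiness=max(0,11-8)=3
  Job 3: p=3, d=9, C=14, tardiness=max(0,14-9)=5
  Job 4: p=2, d=25, C=16, tardiness=max(0,16-25)=0
Total tardiness = 11

11


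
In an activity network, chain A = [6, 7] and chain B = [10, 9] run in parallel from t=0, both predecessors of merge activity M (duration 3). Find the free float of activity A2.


ES(A2) = sum of predecessors on chain A = 6
EF(A2) = ES + duration = 6 + 7 = 13
Successor of A2 is M. ES(M) = max(sum(A), sum(B)) = max(13, 19) = 19
Free float = ES(successor) - EF(current) = 19 - 13 = 6

6


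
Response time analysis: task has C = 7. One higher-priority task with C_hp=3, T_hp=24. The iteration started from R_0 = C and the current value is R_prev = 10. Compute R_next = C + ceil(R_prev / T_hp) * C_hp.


R_next = C + ceil(R_prev / T_hp) * C_hp
ceil(10 / 24) = ceil(0.4167) = 1
Interference = 1 * 3 = 3
R_next = 7 + 3 = 10
R_next = R_prev, so the iteration has converged (response time = 10).

10


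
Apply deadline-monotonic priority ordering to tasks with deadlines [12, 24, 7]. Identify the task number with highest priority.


Sort tasks by relative deadline (ascending):
  Task 3: deadline = 7
  Task 1: deadline = 12
  Task 2: deadline = 24
Priority order (highest first): [3, 1, 2]
Highest priority task = 3

3


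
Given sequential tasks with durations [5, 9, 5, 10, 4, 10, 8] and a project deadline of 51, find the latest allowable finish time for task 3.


LF(activity 3) = deadline - sum of successor durations
Successors: activities 4 through 7 with durations [10, 4, 10, 8]
Sum of successor durations = 32
LF = 51 - 32 = 19

19


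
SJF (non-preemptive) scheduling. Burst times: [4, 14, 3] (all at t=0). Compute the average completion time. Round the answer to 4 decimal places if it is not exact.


SJF order (ascending): [3, 4, 14]
Completion times:
  Job 1: burst=3, C=3
  Job 2: burst=4, C=7
  Job 3: burst=14, C=21
Average completion = 31/3 = 10.3333

10.3333


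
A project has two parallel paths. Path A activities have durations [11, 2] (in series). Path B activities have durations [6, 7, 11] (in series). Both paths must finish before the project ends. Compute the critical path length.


Path A total = 11 + 2 = 13
Path B total = 6 + 7 + 11 = 24
Critical path = longest path = max(13, 24) = 24

24


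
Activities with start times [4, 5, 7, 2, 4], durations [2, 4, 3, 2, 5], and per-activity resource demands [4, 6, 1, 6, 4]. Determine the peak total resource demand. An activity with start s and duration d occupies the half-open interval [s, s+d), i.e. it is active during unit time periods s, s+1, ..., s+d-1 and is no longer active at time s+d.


Each activity i is active on [start_i, start_i + duration_i).
Compute total resource usage per time slot:
  t=0: active resources = [], total = 0
  t=1: active resources = [], total = 0
  t=2: active resources = [6], total = 6
  t=3: active resources = [6], total = 6
  t=4: active resources = [4, 4], total = 8
  t=5: active resources = [4, 6, 4], total = 14
  t=6: active resources = [6, 4], total = 10
  t=7: active resources = [6, 1, 4], total = 11
  t=8: active resources = [6, 1, 4], total = 11
  t=9: active resources = [1], total = 1
Peak resource demand = 14

14


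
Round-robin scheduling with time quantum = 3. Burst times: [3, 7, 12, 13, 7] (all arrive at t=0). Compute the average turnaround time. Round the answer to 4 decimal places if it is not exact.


Time quantum = 3
Execution trace:
  J1 runs 3 units, time = 3
  J2 runs 3 units, time = 6
  J3 runs 3 units, time = 9
  J4 runs 3 units, time = 12
  J5 runs 3 units, time = 15
  J2 runs 3 units, time = 18
  J3 runs 3 units, time = 21
  J4 runs 3 units, time = 24
  J5 runs 3 units, time = 27
  J2 runs 1 units, time = 28
  J3 runs 3 units, time = 31
  J4 runs 3 units, time = 34
  J5 runs 1 units, time = 35
  J3 runs 3 units, time = 38
  J4 runs 3 units, time = 41
  J4 runs 1 units, time = 42
Finish times: [3, 28, 38, 42, 35]
Average turnaround = 146/5 = 29.2

29.2


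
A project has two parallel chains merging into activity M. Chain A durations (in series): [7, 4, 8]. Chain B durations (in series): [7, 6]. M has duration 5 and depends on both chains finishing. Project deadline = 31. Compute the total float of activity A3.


Forward pass: ES(A3) = sum of predecessors on chain A = 11
EF = ES + duration = 11 + 8 = 19
Backward pass: LF(M) = deadline = 31; LS(M) = 31 - 5 = 26
LF(A3) = LS(M) - sum(successors on chain A) = 26 - 0 = 26
LS = LF - duration = 26 - 8 = 18
Total float = LS - ES = 18 - 11 = 7

7


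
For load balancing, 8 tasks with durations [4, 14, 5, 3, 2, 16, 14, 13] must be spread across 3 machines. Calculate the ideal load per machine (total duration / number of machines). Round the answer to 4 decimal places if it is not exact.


Total processing time = 4 + 14 + 5 + 3 + 2 + 16 + 14 + 13 = 71
Number of machines = 3
Ideal balanced load = 71 / 3 = 23.6667

23.6667


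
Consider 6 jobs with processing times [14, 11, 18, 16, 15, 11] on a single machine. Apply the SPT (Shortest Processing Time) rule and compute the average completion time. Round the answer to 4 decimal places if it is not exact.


Sort jobs by processing time (SPT order): [11, 11, 14, 15, 16, 18]
Compute completion times sequentially:
  Job 1: processing = 11, completes at 11
  Job 2: processing = 11, completes at 22
  Job 3: processing = 14, completes at 36
  Job 4: processing = 15, completes at 51
  Job 5: processing = 16, completes at 67
  Job 6: processing = 18, completes at 85
Sum of completion times = 272
Average completion time = 272/6 = 45.3333

45.3333


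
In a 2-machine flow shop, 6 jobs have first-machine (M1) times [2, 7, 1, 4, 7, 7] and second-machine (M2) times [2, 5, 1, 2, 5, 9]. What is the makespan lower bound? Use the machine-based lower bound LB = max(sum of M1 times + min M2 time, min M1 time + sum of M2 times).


LB1 = sum(M1 times) + min(M2 times) = 28 + 1 = 29
LB2 = min(M1 times) + sum(M2 times) = 1 + 24 = 25
Lower bound = max(LB1, LB2) = max(29, 25) = 29

29


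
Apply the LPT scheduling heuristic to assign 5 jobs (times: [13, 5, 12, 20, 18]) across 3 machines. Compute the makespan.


Sort jobs in decreasing order (LPT): [20, 18, 13, 12, 5]
Assign each job to the least loaded machine:
  Machine 1: jobs [20], load = 20
  Machine 2: jobs [18, 5], load = 23
  Machine 3: jobs [13, 12], load = 25
Makespan = max load = 25

25


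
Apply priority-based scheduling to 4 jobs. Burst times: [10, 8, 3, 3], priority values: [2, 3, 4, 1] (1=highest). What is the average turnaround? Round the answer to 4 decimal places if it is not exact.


Sort by priority (ascending = highest first):
Order: [(1, 3), (2, 10), (3, 8), (4, 3)]
Completion times:
  Priority 1, burst=3, C=3
  Priority 2, burst=10, C=13
  Priority 3, burst=8, C=21
  Priority 4, burst=3, C=24
Average turnaround = 61/4 = 15.25

15.25


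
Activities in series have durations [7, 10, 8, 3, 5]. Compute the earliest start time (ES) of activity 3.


Activity 3 starts after activities 1 through 2 complete.
Predecessor durations: [7, 10]
ES = 7 + 10 = 17

17


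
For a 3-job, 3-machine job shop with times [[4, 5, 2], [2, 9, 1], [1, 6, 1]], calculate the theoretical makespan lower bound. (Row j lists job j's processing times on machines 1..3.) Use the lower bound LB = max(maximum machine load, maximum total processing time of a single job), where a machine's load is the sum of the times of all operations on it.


Machine loads:
  Machine 1: 4 + 2 + 1 = 7
  Machine 2: 5 + 9 + 6 = 20
  Machine 3: 2 + 1 + 1 = 4
Max machine load = 20
Job totals:
  Job 1: 11
  Job 2: 12
  Job 3: 8
Max job total = 12
Lower bound = max(20, 12) = 20

20


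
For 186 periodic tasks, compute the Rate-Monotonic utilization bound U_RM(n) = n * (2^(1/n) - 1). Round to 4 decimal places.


Compute 2^(1/186) = 1.0037335501
Subtract 1: 1.0037335501 - 1 = 0.0037335501
Multiply by n: 186 * 0.0037335501 = 0.6944403186
Round to 4 dp: 0.6944

0.6944


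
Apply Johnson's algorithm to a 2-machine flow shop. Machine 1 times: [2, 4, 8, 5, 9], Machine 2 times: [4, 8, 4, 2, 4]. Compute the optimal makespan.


Apply Johnson's rule:
  Group 1 (a <= b): [(1, 2, 4), (2, 4, 8)]
  Group 2 (a > b): [(3, 8, 4), (5, 9, 4), (4, 5, 2)]
Optimal job order: [1, 2, 3, 5, 4]
Schedule:
  Job 1: M1 done at 2, M2 done at 6
  Job 2: M1 done at 6, M2 done at 14
  Job 3: M1 done at 14, M2 done at 18
  Job 5: M1 done at 23, M2 done at 27
  Job 4: M1 done at 28, M2 done at 30
Makespan = 30

30


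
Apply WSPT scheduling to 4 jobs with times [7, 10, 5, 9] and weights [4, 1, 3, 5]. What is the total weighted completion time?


Compute p/w ratios and sort ascending (WSPT): [(5, 3), (7, 4), (9, 5), (10, 1)]
Compute weighted completion times:
  Job (p=5,w=3): C=5, w*C=3*5=15
  Job (p=7,w=4): C=12, w*C=4*12=48
  Job (p=9,w=5): C=21, w*C=5*21=105
  Job (p=10,w=1): C=31, w*C=1*31=31
Total weighted completion time = 199

199


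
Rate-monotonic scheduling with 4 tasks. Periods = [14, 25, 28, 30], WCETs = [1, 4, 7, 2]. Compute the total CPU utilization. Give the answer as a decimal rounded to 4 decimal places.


Compute individual utilizations (exact fractions):
  Task 1: C/T = 1/14 (approx. 0.0714)
  Task 2: C/T = 4/25 (approx. 0.16)
  Task 3: C/T = 7/28 = 1/4 (approx. 0.25)
  Task 4: C/T = 2/30 = 1/15 (approx. 0.0667)
Total utilization U = 1/14 + 4/25 + 1/4 + 1/15 = 1151/2100
Rounded to 4 decimal places: U = 0.5481
RM (Liu & Layland) bound for 4 tasks = 0.756828; compare with U = 1151/2100 (approx. 0.548095)
U <= bound, so schedulable by RM sufficient condition.

0.5481


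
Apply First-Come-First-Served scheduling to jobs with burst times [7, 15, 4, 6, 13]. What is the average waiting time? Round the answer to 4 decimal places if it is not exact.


FCFS order (as given): [7, 15, 4, 6, 13]
Waiting times:
  Job 1: wait = 0
  Job 2: wait = 7
  Job 3: wait = 22
  Job 4: wait = 26
  Job 5: wait = 32
Sum of waiting times = 87
Average waiting time = 87/5 = 17.4

17.4


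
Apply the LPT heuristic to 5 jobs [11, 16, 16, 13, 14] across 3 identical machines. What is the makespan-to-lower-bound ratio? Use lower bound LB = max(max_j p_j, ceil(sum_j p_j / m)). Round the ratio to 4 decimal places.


LPT order: [16, 16, 14, 13, 11]
Machine loads after assignment: [27, 16, 27]
LPT makespan = 27
Lower bound = max(max_job, ceil(total/3)) = max(16, 24) = 24
Ratio = 27 / 24 = 1.125

1.125


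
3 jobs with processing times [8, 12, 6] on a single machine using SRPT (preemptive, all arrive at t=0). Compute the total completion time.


Since all jobs arrive at t=0, SRPT equals SPT ordering.
SPT order: [6, 8, 12]
Completion times:
  Job 1: p=6, C=6
  Job 2: p=8, C=14
  Job 3: p=12, C=26
Total completion time = 6 + 14 + 26 = 46

46


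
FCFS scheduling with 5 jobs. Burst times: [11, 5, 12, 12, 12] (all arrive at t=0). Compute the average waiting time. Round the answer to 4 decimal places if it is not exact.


FCFS order (as given): [11, 5, 12, 12, 12]
Waiting times:
  Job 1: wait = 0
  Job 2: wait = 11
  Job 3: wait = 16
  Job 4: wait = 28
  Job 5: wait = 40
Sum of waiting times = 95
Average waiting time = 95/5 = 19.0

19.0


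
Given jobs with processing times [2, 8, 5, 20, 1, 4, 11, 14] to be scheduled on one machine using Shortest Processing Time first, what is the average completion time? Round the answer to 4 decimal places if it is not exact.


Sort jobs by processing time (SPT order): [1, 2, 4, 5, 8, 11, 14, 20]
Compute completion times sequentially:
  Job 1: processing = 1, completes at 1
  Job 2: processing = 2, completes at 3
  Job 3: processing = 4, completes at 7
  Job 4: processing = 5, completes at 12
  Job 5: processing = 8, completes at 20
  Job 6: processing = 11, completes at 31
  Job 7: processing = 14, completes at 45
  Job 8: processing = 20, completes at 65
Sum of completion times = 184
Average completion time = 184/8 = 23.0

23.0


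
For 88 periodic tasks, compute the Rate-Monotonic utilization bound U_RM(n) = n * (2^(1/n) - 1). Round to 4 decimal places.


Compute 2^(1/88) = 1.0079077751
Subtract 1: 1.0079077751 - 1 = 0.0079077751
Multiply by n: 88 * 0.0079077751 = 0.6958842088
Round to 4 dp: 0.6959

0.6959


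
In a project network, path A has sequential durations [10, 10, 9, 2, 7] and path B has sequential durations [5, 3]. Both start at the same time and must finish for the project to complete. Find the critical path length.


Path A total = 10 + 10 + 9 + 2 + 7 = 38
Path B total = 5 + 3 = 8
Critical path = longest path = max(38, 8) = 38

38


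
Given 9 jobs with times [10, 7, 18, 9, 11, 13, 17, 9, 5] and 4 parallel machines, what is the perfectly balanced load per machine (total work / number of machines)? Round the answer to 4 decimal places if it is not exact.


Total processing time = 10 + 7 + 18 + 9 + 11 + 13 + 17 + 9 + 5 = 99
Number of machines = 4
Ideal balanced load = 99 / 4 = 24.75

24.75


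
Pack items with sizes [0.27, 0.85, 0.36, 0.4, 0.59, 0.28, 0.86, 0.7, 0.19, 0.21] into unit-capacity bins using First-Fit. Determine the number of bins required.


Place items sequentially using First-Fit:
  Item 0.27 -> new Bin 1
  Item 0.85 -> new Bin 2
  Item 0.36 -> Bin 1 (now 0.63)
  Item 0.4 -> new Bin 3
  Item 0.59 -> Bin 3 (now 0.99)
  Item 0.28 -> Bin 1 (now 0.91)
  Item 0.86 -> new Bin 4
  Item 0.7 -> new Bin 5
  Item 0.19 -> Bin 5 (now 0.89)
  Item 0.21 -> new Bin 6
Total bins used = 6

6


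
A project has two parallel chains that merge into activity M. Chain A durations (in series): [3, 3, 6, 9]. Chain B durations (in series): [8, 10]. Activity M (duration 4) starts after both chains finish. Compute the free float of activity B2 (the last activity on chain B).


ES(B2) = sum of predecessors on chain B = 8
EF(B2) = ES + duration = 8 + 10 = 18
Successor of B2 is M. ES(M) = max(sum(A), sum(B)) = max(21, 18) = 21
Free float = ES(successor) - EF(current) = 21 - 18 = 3

3


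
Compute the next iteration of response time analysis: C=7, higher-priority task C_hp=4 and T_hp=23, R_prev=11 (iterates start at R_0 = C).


R_next = C + ceil(R_prev / T_hp) * C_hp
ceil(11 / 23) = ceil(0.4783) = 1
Interference = 1 * 4 = 4
R_next = 7 + 4 = 11
R_next = R_prev, so the iteration has converged (response time = 11).

11


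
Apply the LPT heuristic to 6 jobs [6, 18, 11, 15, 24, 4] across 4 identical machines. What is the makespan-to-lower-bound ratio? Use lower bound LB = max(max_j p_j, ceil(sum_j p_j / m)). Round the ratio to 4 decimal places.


LPT order: [24, 18, 15, 11, 6, 4]
Machine loads after assignment: [24, 18, 19, 17]
LPT makespan = 24
Lower bound = max(max_job, ceil(total/4)) = max(24, 20) = 24
Ratio = 24 / 24 = 1.0

1.0


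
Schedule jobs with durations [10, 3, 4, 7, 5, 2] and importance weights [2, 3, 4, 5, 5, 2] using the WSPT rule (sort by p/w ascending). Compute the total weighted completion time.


Compute p/w ratios and sort ascending (WSPT): [(3, 3), (4, 4), (5, 5), (2, 2), (7, 5), (10, 2)]
Compute weighted completion times:
  Job (p=3,w=3): C=3, w*C=3*3=9
  Job (p=4,w=4): C=7, w*C=4*7=28
  Job (p=5,w=5): C=12, w*C=5*12=60
  Job (p=2,w=2): C=14, w*C=2*14=28
  Job (p=7,w=5): C=21, w*C=5*21=105
  Job (p=10,w=2): C=31, w*C=2*31=62
Total weighted completion time = 292

292


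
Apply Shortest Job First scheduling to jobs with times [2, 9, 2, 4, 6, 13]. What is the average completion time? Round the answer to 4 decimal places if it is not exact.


SJF order (ascending): [2, 2, 4, 6, 9, 13]
Completion times:
  Job 1: burst=2, C=2
  Job 2: burst=2, C=4
  Job 3: burst=4, C=8
  Job 4: burst=6, C=14
  Job 5: burst=9, C=23
  Job 6: burst=13, C=36
Average completion = 87/6 = 14.5

14.5


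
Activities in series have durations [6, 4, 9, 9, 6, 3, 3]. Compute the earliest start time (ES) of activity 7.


Activity 7 starts after activities 1 through 6 complete.
Predecessor durations: [6, 4, 9, 9, 6, 3]
ES = 6 + 4 + 9 + 9 + 6 + 3 = 37

37


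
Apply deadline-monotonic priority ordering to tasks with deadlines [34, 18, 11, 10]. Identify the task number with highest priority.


Sort tasks by relative deadline (ascending):
  Task 4: deadline = 10
  Task 3: deadline = 11
  Task 2: deadline = 18
  Task 1: deadline = 34
Priority order (highest first): [4, 3, 2, 1]
Highest priority task = 4

4


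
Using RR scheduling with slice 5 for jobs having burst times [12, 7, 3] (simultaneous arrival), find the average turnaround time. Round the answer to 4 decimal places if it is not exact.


Time quantum = 5
Execution trace:
  J1 runs 5 units, time = 5
  J2 runs 5 units, time = 10
  J3 runs 3 units, time = 13
  J1 runs 5 units, time = 18
  J2 runs 2 units, time = 20
  J1 runs 2 units, time = 22
Finish times: [22, 20, 13]
Average turnaround = 55/3 = 18.3333

18.3333


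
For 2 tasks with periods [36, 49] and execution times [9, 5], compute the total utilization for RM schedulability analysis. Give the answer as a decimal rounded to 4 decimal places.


Compute individual utilizations (exact fractions):
  Task 1: C/T = 9/36 = 1/4 (approx. 0.25)
  Task 2: C/T = 5/49 (approx. 0.102)
Total utilization U = 1/4 + 5/49 = 69/196
Rounded to 4 decimal places: U = 0.3520
RM (Liu & Layland) bound for 2 tasks = 0.828427; compare with U = 69/196 (approx. 0.352041)
U <= bound, so schedulable by RM sufficient condition.

0.3520


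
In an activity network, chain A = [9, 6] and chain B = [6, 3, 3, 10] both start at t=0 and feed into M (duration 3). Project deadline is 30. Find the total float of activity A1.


Forward pass: ES(A1) = sum of predecessors on chain A = 0
EF = ES + duration = 0 + 9 = 9
Backward pass: LF(M) = deadline = 30; LS(M) = 30 - 3 = 27
LF(A1) = LS(M) - sum(successors on chain A) = 27 - 6 = 21
LS = LF - duration = 21 - 9 = 12
Total float = LS - ES = 12 - 0 = 12

12


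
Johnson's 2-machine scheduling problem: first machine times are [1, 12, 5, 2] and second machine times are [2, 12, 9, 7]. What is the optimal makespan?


Apply Johnson's rule:
  Group 1 (a <= b): [(1, 1, 2), (4, 2, 7), (3, 5, 9), (2, 12, 12)]
  Group 2 (a > b): []
Optimal job order: [1, 4, 3, 2]
Schedule:
  Job 1: M1 done at 1, M2 done at 3
  Job 4: M1 done at 3, M2 done at 10
  Job 3: M1 done at 8, M2 done at 19
  Job 2: M1 done at 20, M2 done at 32
Makespan = 32

32


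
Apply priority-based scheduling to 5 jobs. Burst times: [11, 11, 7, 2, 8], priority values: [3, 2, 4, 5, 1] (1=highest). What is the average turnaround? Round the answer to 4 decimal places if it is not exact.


Sort by priority (ascending = highest first):
Order: [(1, 8), (2, 11), (3, 11), (4, 7), (5, 2)]
Completion times:
  Priority 1, burst=8, C=8
  Priority 2, burst=11, C=19
  Priority 3, burst=11, C=30
  Priority 4, burst=7, C=37
  Priority 5, burst=2, C=39
Average turnaround = 133/5 = 26.6

26.6


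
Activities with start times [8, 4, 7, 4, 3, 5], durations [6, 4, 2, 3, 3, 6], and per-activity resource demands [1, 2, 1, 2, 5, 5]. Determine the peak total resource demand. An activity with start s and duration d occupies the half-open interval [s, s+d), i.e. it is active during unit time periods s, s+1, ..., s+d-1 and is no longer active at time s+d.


Each activity i is active on [start_i, start_i + duration_i).
Compute total resource usage per time slot:
  t=0: active resources = [], total = 0
  t=1: active resources = [], total = 0
  t=2: active resources = [], total = 0
  t=3: active resources = [5], total = 5
  t=4: active resources = [2, 2, 5], total = 9
  t=5: active resources = [2, 2, 5, 5], total = 14
  t=6: active resources = [2, 2, 5], total = 9
  t=7: active resources = [2, 1, 5], total = 8
  t=8: active resources = [1, 1, 5], total = 7
  t=9: active resources = [1, 5], total = 6
  t=10: active resources = [1, 5], total = 6
  t=11: active resources = [1], total = 1
  t=12: active resources = [1], total = 1
  t=13: active resources = [1], total = 1
Peak resource demand = 14

14


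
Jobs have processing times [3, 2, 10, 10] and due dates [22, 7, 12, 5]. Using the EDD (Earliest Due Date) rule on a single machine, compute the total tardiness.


Sort by due date (EDD order): [(10, 5), (2, 7), (10, 12), (3, 22)]
Compute completion times and tardiness:
  Job 1: p=10, d=5, C=10, tardiness=max(0,10-5)=5
  Job 2: p=2, d=7, C=12, tardiness=max(0,12-7)=5
  Job 3: p=10, d=12, C=22, tardiness=max(0,22-12)=10
  Job 4: p=3, d=22, C=25, tardiness=max(0,25-22)=3
Total tardiness = 23

23


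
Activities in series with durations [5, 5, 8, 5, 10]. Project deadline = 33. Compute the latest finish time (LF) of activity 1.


LF(activity 1) = deadline - sum of successor durations
Successors: activities 2 through 5 with durations [5, 8, 5, 10]
Sum of successor durations = 28
LF = 33 - 28 = 5

5


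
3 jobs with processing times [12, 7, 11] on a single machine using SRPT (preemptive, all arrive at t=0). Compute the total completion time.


Since all jobs arrive at t=0, SRPT equals SPT ordering.
SPT order: [7, 11, 12]
Completion times:
  Job 1: p=7, C=7
  Job 2: p=11, C=18
  Job 3: p=12, C=30
Total completion time = 7 + 18 + 30 = 55

55


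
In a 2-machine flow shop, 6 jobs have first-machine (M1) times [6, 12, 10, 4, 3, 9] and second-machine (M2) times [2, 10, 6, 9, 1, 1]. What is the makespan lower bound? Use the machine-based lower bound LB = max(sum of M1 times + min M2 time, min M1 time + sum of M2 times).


LB1 = sum(M1 times) + min(M2 times) = 44 + 1 = 45
LB2 = min(M1 times) + sum(M2 times) = 3 + 29 = 32
Lower bound = max(LB1, LB2) = max(45, 32) = 45

45


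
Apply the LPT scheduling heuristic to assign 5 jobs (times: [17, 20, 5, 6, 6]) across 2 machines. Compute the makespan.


Sort jobs in decreasing order (LPT): [20, 17, 6, 6, 5]
Assign each job to the least loaded machine:
  Machine 1: jobs [20, 6], load = 26
  Machine 2: jobs [17, 6, 5], load = 28
Makespan = max load = 28

28


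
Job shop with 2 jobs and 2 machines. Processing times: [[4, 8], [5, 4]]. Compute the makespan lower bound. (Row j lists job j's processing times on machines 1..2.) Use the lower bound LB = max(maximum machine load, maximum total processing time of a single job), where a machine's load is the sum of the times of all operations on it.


Machine loads:
  Machine 1: 4 + 5 = 9
  Machine 2: 8 + 4 = 12
Max machine load = 12
Job totals:
  Job 1: 12
  Job 2: 9
Max job total = 12
Lower bound = max(12, 12) = 12

12


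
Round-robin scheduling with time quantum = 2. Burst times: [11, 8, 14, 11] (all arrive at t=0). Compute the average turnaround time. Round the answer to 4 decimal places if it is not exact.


Time quantum = 2
Execution trace:
  J1 runs 2 units, time = 2
  J2 runs 2 units, time = 4
  J3 runs 2 units, time = 6
  J4 runs 2 units, time = 8
  J1 runs 2 units, time = 10
  J2 runs 2 units, time = 12
  J3 runs 2 units, time = 14
  J4 runs 2 units, time = 16
  J1 runs 2 units, time = 18
  J2 runs 2 units, time = 20
  J3 runs 2 units, time = 22
  J4 runs 2 units, time = 24
  J1 runs 2 units, time = 26
  J2 runs 2 units, time = 28
  J3 runs 2 units, time = 30
  J4 runs 2 units, time = 32
  J1 runs 2 units, time = 34
  J3 runs 2 units, time = 36
  J4 runs 2 units, time = 38
  J1 runs 1 units, time = 39
  J3 runs 2 units, time = 41
  J4 runs 1 units, time = 42
  J3 runs 2 units, time = 44
Finish times: [39, 28, 44, 42]
Average turnaround = 153/4 = 38.25

38.25


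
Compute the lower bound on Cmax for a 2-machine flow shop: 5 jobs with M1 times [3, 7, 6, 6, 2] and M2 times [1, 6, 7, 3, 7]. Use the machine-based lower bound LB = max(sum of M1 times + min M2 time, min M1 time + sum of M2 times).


LB1 = sum(M1 times) + min(M2 times) = 24 + 1 = 25
LB2 = min(M1 times) + sum(M2 times) = 2 + 24 = 26
Lower bound = max(LB1, LB2) = max(25, 26) = 26

26


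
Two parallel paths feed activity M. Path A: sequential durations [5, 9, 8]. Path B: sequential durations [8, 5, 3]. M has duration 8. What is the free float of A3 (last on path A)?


ES(A3) = sum of predecessors on chain A = 14
EF(A3) = ES + duration = 14 + 8 = 22
Successor of A3 is M. ES(M) = max(sum(A), sum(B)) = max(22, 16) = 22
Free float = ES(successor) - EF(current) = 22 - 22 = 0

0


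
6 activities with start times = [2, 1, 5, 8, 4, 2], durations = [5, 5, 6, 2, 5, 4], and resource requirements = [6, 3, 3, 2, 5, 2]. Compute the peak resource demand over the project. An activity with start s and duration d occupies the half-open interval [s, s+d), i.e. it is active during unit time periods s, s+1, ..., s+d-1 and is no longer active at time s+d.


Each activity i is active on [start_i, start_i + duration_i).
Compute total resource usage per time slot:
  t=0: active resources = [], total = 0
  t=1: active resources = [3], total = 3
  t=2: active resources = [6, 3, 2], total = 11
  t=3: active resources = [6, 3, 2], total = 11
  t=4: active resources = [6, 3, 5, 2], total = 16
  t=5: active resources = [6, 3, 3, 5, 2], total = 19
  t=6: active resources = [6, 3, 5], total = 14
  t=7: active resources = [3, 5], total = 8
  t=8: active resources = [3, 2, 5], total = 10
  t=9: active resources = [3, 2], total = 5
  t=10: active resources = [3], total = 3
Peak resource demand = 19

19


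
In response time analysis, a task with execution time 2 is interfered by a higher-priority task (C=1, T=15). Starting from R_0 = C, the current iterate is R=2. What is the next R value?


R_next = C + ceil(R_prev / T_hp) * C_hp
ceil(2 / 15) = ceil(0.1333) = 1
Interference = 1 * 1 = 1
R_next = 2 + 1 = 3

3


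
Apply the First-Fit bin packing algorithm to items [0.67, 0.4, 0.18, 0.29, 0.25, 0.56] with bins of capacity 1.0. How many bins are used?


Place items sequentially using First-Fit:
  Item 0.67 -> new Bin 1
  Item 0.4 -> new Bin 2
  Item 0.18 -> Bin 1 (now 0.85)
  Item 0.29 -> Bin 2 (now 0.69)
  Item 0.25 -> Bin 2 (now 0.94)
  Item 0.56 -> new Bin 3
Total bins used = 3

3


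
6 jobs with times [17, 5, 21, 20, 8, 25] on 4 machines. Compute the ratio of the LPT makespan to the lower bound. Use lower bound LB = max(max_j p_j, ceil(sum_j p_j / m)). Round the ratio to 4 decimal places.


LPT order: [25, 21, 20, 17, 8, 5]
Machine loads after assignment: [25, 21, 25, 25]
LPT makespan = 25
Lower bound = max(max_job, ceil(total/4)) = max(25, 24) = 25
Ratio = 25 / 25 = 1.0

1.0


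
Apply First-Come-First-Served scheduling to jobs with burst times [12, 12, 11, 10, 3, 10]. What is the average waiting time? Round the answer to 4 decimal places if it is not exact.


FCFS order (as given): [12, 12, 11, 10, 3, 10]
Waiting times:
  Job 1: wait = 0
  Job 2: wait = 12
  Job 3: wait = 24
  Job 4: wait = 35
  Job 5: wait = 45
  Job 6: wait = 48
Sum of waiting times = 164
Average waiting time = 164/6 = 27.3333

27.3333


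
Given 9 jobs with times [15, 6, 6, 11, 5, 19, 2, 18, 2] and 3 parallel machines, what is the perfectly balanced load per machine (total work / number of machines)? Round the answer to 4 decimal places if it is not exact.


Total processing time = 15 + 6 + 6 + 11 + 5 + 19 + 2 + 18 + 2 = 84
Number of machines = 3
Ideal balanced load = 84 / 3 = 28.0

28.0


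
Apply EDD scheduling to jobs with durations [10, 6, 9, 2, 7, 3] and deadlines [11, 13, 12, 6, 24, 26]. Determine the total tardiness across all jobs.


Sort by due date (EDD order): [(2, 6), (10, 11), (9, 12), (6, 13), (7, 24), (3, 26)]
Compute completion times and tardiness:
  Job 1: p=2, d=6, C=2, tardiness=max(0,2-6)=0
  Job 2: p=10, d=11, C=12, tardiness=max(0,12-11)=1
  Job 3: p=9, d=12, C=21, tardiness=max(0,21-12)=9
  Job 4: p=6, d=13, C=27, tardiness=max(0,27-13)=14
  Job 5: p=7, d=24, C=34, tardiness=max(0,34-24)=10
  Job 6: p=3, d=26, C=37, tardiness=max(0,37-26)=11
Total tardiness = 45

45


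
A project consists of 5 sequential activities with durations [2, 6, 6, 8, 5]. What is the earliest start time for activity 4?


Activity 4 starts after activities 1 through 3 complete.
Predecessor durations: [2, 6, 6]
ES = 2 + 6 + 6 = 14

14


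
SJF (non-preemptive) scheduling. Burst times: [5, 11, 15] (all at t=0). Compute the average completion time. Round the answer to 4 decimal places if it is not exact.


SJF order (ascending): [5, 11, 15]
Completion times:
  Job 1: burst=5, C=5
  Job 2: burst=11, C=16
  Job 3: burst=15, C=31
Average completion = 52/3 = 17.3333

17.3333


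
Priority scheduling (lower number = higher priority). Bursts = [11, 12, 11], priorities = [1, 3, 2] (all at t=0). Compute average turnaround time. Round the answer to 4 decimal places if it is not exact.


Sort by priority (ascending = highest first):
Order: [(1, 11), (2, 11), (3, 12)]
Completion times:
  Priority 1, burst=11, C=11
  Priority 2, burst=11, C=22
  Priority 3, burst=12, C=34
Average turnaround = 67/3 = 22.3333

22.3333


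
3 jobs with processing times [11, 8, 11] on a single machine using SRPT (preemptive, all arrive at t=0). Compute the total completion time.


Since all jobs arrive at t=0, SRPT equals SPT ordering.
SPT order: [8, 11, 11]
Completion times:
  Job 1: p=8, C=8
  Job 2: p=11, C=19
  Job 3: p=11, C=30
Total completion time = 8 + 19 + 30 = 57

57


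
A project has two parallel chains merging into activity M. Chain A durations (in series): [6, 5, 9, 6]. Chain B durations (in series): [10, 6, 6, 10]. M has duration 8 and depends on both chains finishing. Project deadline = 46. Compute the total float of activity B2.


Forward pass: ES(B2) = sum of predecessors on chain B = 10
EF = ES + duration = 10 + 6 = 16
Backward pass: LF(M) = deadline = 46; LS(M) = 46 - 8 = 38
LF(B2) = LS(M) - sum(successors on chain B) = 38 - 16 = 22
LS = LF - duration = 22 - 6 = 16
Total float = LS - ES = 16 - 10 = 6

6


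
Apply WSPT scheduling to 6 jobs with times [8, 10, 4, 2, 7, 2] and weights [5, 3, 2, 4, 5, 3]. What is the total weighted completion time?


Compute p/w ratios and sort ascending (WSPT): [(2, 4), (2, 3), (7, 5), (8, 5), (4, 2), (10, 3)]
Compute weighted completion times:
  Job (p=2,w=4): C=2, w*C=4*2=8
  Job (p=2,w=3): C=4, w*C=3*4=12
  Job (p=7,w=5): C=11, w*C=5*11=55
  Job (p=8,w=5): C=19, w*C=5*19=95
  Job (p=4,w=2): C=23, w*C=2*23=46
  Job (p=10,w=3): C=33, w*C=3*33=99
Total weighted completion time = 315

315


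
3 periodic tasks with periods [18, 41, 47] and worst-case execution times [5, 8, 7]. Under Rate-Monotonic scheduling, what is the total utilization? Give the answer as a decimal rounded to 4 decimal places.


Compute individual utilizations (exact fractions):
  Task 1: C/T = 5/18 (approx. 0.2778)
  Task 2: C/T = 8/41 (approx. 0.1951)
  Task 3: C/T = 7/47 (approx. 0.1489)
Total utilization U = 5/18 + 8/41 + 7/47 = 21569/34686
Rounded to 4 decimal places: U = 0.6218
RM (Liu & Layland) bound for 3 tasks = 0.779763; compare with U = 21569/34686 (approx. 0.621836)
U <= bound, so schedulable by RM sufficient condition.

0.6218


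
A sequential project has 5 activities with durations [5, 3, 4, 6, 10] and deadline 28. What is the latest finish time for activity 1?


LF(activity 1) = deadline - sum of successor durations
Successors: activities 2 through 5 with durations [3, 4, 6, 10]
Sum of successor durations = 23
LF = 28 - 23 = 5

5


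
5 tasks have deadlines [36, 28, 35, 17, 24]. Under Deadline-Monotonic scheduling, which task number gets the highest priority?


Sort tasks by relative deadline (ascending):
  Task 4: deadline = 17
  Task 5: deadline = 24
  Task 2: deadline = 28
  Task 3: deadline = 35
  Task 1: deadline = 36
Priority order (highest first): [4, 5, 2, 3, 1]
Highest priority task = 4

4


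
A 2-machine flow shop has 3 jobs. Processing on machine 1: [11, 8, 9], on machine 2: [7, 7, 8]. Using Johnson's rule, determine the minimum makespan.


Apply Johnson's rule:
  Group 1 (a <= b): []
  Group 2 (a > b): [(3, 9, 8), (1, 11, 7), (2, 8, 7)]
Optimal job order: [3, 1, 2]
Schedule:
  Job 3: M1 done at 9, M2 done at 17
  Job 1: M1 done at 20, M2 done at 27
  Job 2: M1 done at 28, M2 done at 35
Makespan = 35

35


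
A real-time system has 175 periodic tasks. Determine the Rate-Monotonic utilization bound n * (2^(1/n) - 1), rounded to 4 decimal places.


Compute 2^(1/175) = 1.0039686955
Subtract 1: 1.0039686955 - 1 = 0.0039686955
Multiply by n: 175 * 0.0039686955 = 0.6945217125
Round to 4 dp: 0.6945

0.6945


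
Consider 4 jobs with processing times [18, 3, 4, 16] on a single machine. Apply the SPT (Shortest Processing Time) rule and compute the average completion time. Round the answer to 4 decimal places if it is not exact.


Sort jobs by processing time (SPT order): [3, 4, 16, 18]
Compute completion times sequentially:
  Job 1: processing = 3, completes at 3
  Job 2: processing = 4, completes at 7
  Job 3: processing = 16, completes at 23
  Job 4: processing = 18, completes at 41
Sum of completion times = 74
Average completion time = 74/4 = 18.5

18.5


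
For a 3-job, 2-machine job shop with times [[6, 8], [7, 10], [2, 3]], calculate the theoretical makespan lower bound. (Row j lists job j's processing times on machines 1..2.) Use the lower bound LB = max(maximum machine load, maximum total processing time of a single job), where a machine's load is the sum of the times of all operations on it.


Machine loads:
  Machine 1: 6 + 7 + 2 = 15
  Machine 2: 8 + 10 + 3 = 21
Max machine load = 21
Job totals:
  Job 1: 14
  Job 2: 17
  Job 3: 5
Max job total = 17
Lower bound = max(21, 17) = 21

21


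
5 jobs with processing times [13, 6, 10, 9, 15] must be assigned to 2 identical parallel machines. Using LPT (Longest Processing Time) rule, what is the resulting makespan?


Sort jobs in decreasing order (LPT): [15, 13, 10, 9, 6]
Assign each job to the least loaded machine:
  Machine 1: jobs [15, 9], load = 24
  Machine 2: jobs [13, 10, 6], load = 29
Makespan = max load = 29

29


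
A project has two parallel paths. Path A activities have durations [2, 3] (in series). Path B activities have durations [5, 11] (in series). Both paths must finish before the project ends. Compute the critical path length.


Path A total = 2 + 3 = 5
Path B total = 5 + 11 = 16
Critical path = longest path = max(5, 16) = 16

16


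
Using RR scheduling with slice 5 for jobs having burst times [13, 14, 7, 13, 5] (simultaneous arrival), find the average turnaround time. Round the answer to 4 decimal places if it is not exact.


Time quantum = 5
Execution trace:
  J1 runs 5 units, time = 5
  J2 runs 5 units, time = 10
  J3 runs 5 units, time = 15
  J4 runs 5 units, time = 20
  J5 runs 5 units, time = 25
  J1 runs 5 units, time = 30
  J2 runs 5 units, time = 35
  J3 runs 2 units, time = 37
  J4 runs 5 units, time = 42
  J1 runs 3 units, time = 45
  J2 runs 4 units, time = 49
  J4 runs 3 units, time = 52
Finish times: [45, 49, 37, 52, 25]
Average turnaround = 208/5 = 41.6

41.6


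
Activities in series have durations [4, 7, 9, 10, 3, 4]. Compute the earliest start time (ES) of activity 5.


Activity 5 starts after activities 1 through 4 complete.
Predecessor durations: [4, 7, 9, 10]
ES = 4 + 7 + 9 + 10 = 30

30


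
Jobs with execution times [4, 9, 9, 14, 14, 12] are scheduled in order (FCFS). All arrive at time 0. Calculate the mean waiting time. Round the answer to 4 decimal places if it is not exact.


FCFS order (as given): [4, 9, 9, 14, 14, 12]
Waiting times:
  Job 1: wait = 0
  Job 2: wait = 4
  Job 3: wait = 13
  Job 4: wait = 22
  Job 5: wait = 36
  Job 6: wait = 50
Sum of waiting times = 125
Average waiting time = 125/6 = 20.8333

20.8333


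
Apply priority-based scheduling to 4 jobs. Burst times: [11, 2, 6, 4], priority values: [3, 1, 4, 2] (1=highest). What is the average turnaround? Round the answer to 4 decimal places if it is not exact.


Sort by priority (ascending = highest first):
Order: [(1, 2), (2, 4), (3, 11), (4, 6)]
Completion times:
  Priority 1, burst=2, C=2
  Priority 2, burst=4, C=6
  Priority 3, burst=11, C=17
  Priority 4, burst=6, C=23
Average turnaround = 48/4 = 12.0

12.0


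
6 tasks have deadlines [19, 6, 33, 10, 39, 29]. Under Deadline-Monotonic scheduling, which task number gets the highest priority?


Sort tasks by relative deadline (ascending):
  Task 2: deadline = 6
  Task 4: deadline = 10
  Task 1: deadline = 19
  Task 6: deadline = 29
  Task 3: deadline = 33
  Task 5: deadline = 39
Priority order (highest first): [2, 4, 1, 6, 3, 5]
Highest priority task = 2

2


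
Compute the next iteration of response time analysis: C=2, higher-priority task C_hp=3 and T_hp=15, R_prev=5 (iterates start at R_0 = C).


R_next = C + ceil(R_prev / T_hp) * C_hp
ceil(5 / 15) = ceil(0.3333) = 1
Interference = 1 * 3 = 3
R_next = 2 + 3 = 5
R_next = R_prev, so the iteration has converged (response time = 5).

5


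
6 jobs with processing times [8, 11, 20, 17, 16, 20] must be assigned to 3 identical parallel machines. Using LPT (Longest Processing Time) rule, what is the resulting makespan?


Sort jobs in decreasing order (LPT): [20, 20, 17, 16, 11, 8]
Assign each job to the least loaded machine:
  Machine 1: jobs [20, 11], load = 31
  Machine 2: jobs [20, 8], load = 28
  Machine 3: jobs [17, 16], load = 33
Makespan = max load = 33

33


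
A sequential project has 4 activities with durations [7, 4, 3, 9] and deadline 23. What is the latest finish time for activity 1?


LF(activity 1) = deadline - sum of successor durations
Successors: activities 2 through 4 with durations [4, 3, 9]
Sum of successor durations = 16
LF = 23 - 16 = 7

7


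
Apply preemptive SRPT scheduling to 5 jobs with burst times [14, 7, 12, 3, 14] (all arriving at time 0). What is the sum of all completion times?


Since all jobs arrive at t=0, SRPT equals SPT ordering.
SPT order: [3, 7, 12, 14, 14]
Completion times:
  Job 1: p=3, C=3
  Job 2: p=7, C=10
  Job 3: p=12, C=22
  Job 4: p=14, C=36
  Job 5: p=14, C=50
Total completion time = 3 + 10 + 22 + 36 + 50 = 121

121


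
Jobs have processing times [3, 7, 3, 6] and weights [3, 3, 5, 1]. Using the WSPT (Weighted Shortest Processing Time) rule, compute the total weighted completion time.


Compute p/w ratios and sort ascending (WSPT): [(3, 5), (3, 3), (7, 3), (6, 1)]
Compute weighted completion times:
  Job (p=3,w=5): C=3, w*C=5*3=15
  Job (p=3,w=3): C=6, w*C=3*6=18
  Job (p=7,w=3): C=13, w*C=3*13=39
  Job (p=6,w=1): C=19, w*C=1*19=19
Total weighted completion time = 91

91


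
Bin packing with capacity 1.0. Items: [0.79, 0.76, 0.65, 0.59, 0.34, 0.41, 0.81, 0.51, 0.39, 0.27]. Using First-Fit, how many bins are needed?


Place items sequentially using First-Fit:
  Item 0.79 -> new Bin 1
  Item 0.76 -> new Bin 2
  Item 0.65 -> new Bin 3
  Item 0.59 -> new Bin 4
  Item 0.34 -> Bin 3 (now 0.99)
  Item 0.41 -> Bin 4 (now 1.0)
  Item 0.81 -> new Bin 5
  Item 0.51 -> new Bin 6
  Item 0.39 -> Bin 6 (now 0.9)
  Item 0.27 -> new Bin 7
Total bins used = 7

7


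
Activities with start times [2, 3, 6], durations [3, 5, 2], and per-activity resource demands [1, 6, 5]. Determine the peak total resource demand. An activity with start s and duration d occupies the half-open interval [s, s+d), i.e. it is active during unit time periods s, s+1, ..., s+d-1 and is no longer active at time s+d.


Each activity i is active on [start_i, start_i + duration_i).
Compute total resource usage per time slot:
  t=0: active resources = [], total = 0
  t=1: active resources = [], total = 0
  t=2: active resources = [1], total = 1
  t=3: active resources = [1, 6], total = 7
  t=4: active resources = [1, 6], total = 7
  t=5: active resources = [6], total = 6
  t=6: active resources = [6, 5], total = 11
  t=7: active resources = [6, 5], total = 11
Peak resource demand = 11

11
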